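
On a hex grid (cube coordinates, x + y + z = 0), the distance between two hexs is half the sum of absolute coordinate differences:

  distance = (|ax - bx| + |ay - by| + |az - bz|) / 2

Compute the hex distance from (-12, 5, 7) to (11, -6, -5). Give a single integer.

|ax - bx| = |-12 - 11| = 23
|ay - by| = |5 - (-6)| = 11
|az - bz| = |7 - (-5)| = 12
distance = (23 + 11 + 12) / 2 = 46 / 2 = 23

Answer: 23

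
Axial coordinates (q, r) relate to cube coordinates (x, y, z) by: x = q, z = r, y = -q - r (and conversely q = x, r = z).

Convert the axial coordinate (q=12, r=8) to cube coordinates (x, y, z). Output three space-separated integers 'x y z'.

x = q = 12
z = r = 8
y = -x - z = -(12) - (8) = -20

Answer: 12 -20 8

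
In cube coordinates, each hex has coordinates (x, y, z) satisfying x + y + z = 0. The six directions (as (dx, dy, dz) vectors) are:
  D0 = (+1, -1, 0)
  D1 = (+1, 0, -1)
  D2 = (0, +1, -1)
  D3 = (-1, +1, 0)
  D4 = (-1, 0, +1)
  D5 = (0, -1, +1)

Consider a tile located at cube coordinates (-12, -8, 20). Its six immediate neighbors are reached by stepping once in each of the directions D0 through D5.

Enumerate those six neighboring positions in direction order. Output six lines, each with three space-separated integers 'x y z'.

Center: (-12, -8, 20). Add each direction:
  D0: (-12, -8, 20) + (1, -1, 0) = (-11, -9, 20)
  D1: (-12, -8, 20) + (1, 0, -1) = (-11, -8, 19)
  D2: (-12, -8, 20) + (0, 1, -1) = (-12, -7, 19)
  D3: (-12, -8, 20) + (-1, 1, 0) = (-13, -7, 20)
  D4: (-12, -8, 20) + (-1, 0, 1) = (-13, -8, 21)
  D5: (-12, -8, 20) + (0, -1, 1) = (-12, -9, 21)

Answer: -11 -9 20
-11 -8 19
-12 -7 19
-13 -7 20
-13 -8 21
-12 -9 21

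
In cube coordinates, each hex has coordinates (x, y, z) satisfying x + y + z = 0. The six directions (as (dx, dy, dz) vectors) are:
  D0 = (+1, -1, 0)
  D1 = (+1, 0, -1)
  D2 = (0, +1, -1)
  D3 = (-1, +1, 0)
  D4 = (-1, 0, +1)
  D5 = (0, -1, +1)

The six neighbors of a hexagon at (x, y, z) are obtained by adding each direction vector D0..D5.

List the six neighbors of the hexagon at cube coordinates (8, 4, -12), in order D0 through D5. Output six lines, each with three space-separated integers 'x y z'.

Center: (8, 4, -12). Add each direction:
  D0: (8, 4, -12) + (1, -1, 0) = (9, 3, -12)
  D1: (8, 4, -12) + (1, 0, -1) = (9, 4, -13)
  D2: (8, 4, -12) + (0, 1, -1) = (8, 5, -13)
  D3: (8, 4, -12) + (-1, 1, 0) = (7, 5, -12)
  D4: (8, 4, -12) + (-1, 0, 1) = (7, 4, -11)
  D5: (8, 4, -12) + (0, -1, 1) = (8, 3, -11)

Answer: 9 3 -12
9 4 -13
8 5 -13
7 5 -12
7 4 -11
8 3 -11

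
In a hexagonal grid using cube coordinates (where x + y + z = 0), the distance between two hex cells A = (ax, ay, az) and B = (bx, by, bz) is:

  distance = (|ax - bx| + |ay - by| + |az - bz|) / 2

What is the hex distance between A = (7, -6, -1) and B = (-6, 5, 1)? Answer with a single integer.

|ax - bx| = |7 - (-6)| = 13
|ay - by| = |-6 - 5| = 11
|az - bz| = |-1 - 1| = 2
distance = (13 + 11 + 2) / 2 = 26 / 2 = 13

Answer: 13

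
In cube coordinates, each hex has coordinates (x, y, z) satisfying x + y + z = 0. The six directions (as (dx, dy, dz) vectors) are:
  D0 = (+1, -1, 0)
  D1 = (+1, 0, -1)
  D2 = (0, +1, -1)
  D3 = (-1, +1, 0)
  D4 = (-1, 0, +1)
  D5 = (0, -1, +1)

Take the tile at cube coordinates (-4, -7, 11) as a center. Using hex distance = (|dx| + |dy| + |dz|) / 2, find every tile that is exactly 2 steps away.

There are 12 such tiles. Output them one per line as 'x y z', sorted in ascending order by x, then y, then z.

Answer: -6 -7 13
-6 -6 12
-6 -5 11
-5 -8 13
-5 -5 10
-4 -9 13
-4 -5 9
-3 -9 12
-3 -6 9
-2 -9 11
-2 -8 10
-2 -7 9

Derivation:
Walk ring at distance 2 from (-4, -7, 11):
Start at center + D4*2 = (-6, -7, 13)
  hex 0: (-6, -7, 13)
  hex 1: (-5, -8, 13)
  hex 2: (-4, -9, 13)
  hex 3: (-3, -9, 12)
  hex 4: (-2, -9, 11)
  hex 5: (-2, -8, 10)
  hex 6: (-2, -7, 9)
  hex 7: (-3, -6, 9)
  hex 8: (-4, -5, 9)
  hex 9: (-5, -5, 10)
  hex 10: (-6, -5, 11)
  hex 11: (-6, -6, 12)
Sorted: 12 hexes.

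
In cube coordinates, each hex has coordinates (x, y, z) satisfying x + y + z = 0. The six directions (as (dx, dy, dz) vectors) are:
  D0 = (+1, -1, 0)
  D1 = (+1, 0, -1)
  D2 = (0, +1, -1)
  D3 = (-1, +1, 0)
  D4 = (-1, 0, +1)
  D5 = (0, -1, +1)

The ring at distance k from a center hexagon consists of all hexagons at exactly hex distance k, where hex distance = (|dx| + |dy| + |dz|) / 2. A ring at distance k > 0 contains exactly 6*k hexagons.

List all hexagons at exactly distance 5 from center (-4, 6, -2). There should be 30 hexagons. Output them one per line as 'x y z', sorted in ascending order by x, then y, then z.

Answer: -9 6 3
-9 7 2
-9 8 1
-9 9 0
-9 10 -1
-9 11 -2
-8 5 3
-8 11 -3
-7 4 3
-7 11 -4
-6 3 3
-6 11 -5
-5 2 3
-5 11 -6
-4 1 3
-4 11 -7
-3 1 2
-3 10 -7
-2 1 1
-2 9 -7
-1 1 0
-1 8 -7
0 1 -1
0 7 -7
1 1 -2
1 2 -3
1 3 -4
1 4 -5
1 5 -6
1 6 -7

Derivation:
Walk ring at distance 5 from (-4, 6, -2):
Start at center + D4*5 = (-9, 6, 3)
  hex 0: (-9, 6, 3)
  hex 1: (-8, 5, 3)
  hex 2: (-7, 4, 3)
  hex 3: (-6, 3, 3)
  hex 4: (-5, 2, 3)
  hex 5: (-4, 1, 3)
  hex 6: (-3, 1, 2)
  hex 7: (-2, 1, 1)
  hex 8: (-1, 1, 0)
  hex 9: (0, 1, -1)
  hex 10: (1, 1, -2)
  hex 11: (1, 2, -3)
  hex 12: (1, 3, -4)
  hex 13: (1, 4, -5)
  hex 14: (1, 5, -6)
  hex 15: (1, 6, -7)
  hex 16: (0, 7, -7)
  hex 17: (-1, 8, -7)
  hex 18: (-2, 9, -7)
  hex 19: (-3, 10, -7)
  hex 20: (-4, 11, -7)
  hex 21: (-5, 11, -6)
  hex 22: (-6, 11, -5)
  hex 23: (-7, 11, -4)
  hex 24: (-8, 11, -3)
  hex 25: (-9, 11, -2)
  hex 26: (-9, 10, -1)
  hex 27: (-9, 9, 0)
  hex 28: (-9, 8, 1)
  hex 29: (-9, 7, 2)
Sorted: 30 hexes.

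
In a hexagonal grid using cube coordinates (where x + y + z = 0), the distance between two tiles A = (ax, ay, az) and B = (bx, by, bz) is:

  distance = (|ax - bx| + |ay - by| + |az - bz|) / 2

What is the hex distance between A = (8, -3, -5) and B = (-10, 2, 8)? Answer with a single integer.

Answer: 18

Derivation:
|ax - bx| = |8 - (-10)| = 18
|ay - by| = |-3 - 2| = 5
|az - bz| = |-5 - 8| = 13
distance = (18 + 5 + 13) / 2 = 36 / 2 = 18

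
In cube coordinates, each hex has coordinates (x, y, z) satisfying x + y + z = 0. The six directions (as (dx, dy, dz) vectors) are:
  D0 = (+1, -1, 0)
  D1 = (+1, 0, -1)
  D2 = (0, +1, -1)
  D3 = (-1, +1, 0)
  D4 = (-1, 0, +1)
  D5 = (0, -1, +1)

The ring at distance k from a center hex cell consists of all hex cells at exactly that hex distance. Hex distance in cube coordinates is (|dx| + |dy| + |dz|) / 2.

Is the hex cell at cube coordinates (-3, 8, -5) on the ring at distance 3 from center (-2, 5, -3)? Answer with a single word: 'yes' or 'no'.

|px - cx| = |-3 - (-2)| = 1
|py - cy| = |8 - 5| = 3
|pz - cz| = |-5 - (-3)| = 2
distance = (1+3+2)/2 = 6/2 = 3
radius = 3; distance == radius -> yes

Answer: yes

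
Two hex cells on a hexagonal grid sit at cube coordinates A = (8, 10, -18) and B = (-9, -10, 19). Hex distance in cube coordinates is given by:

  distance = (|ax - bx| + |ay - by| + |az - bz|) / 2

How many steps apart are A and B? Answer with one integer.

|ax - bx| = |8 - (-9)| = 17
|ay - by| = |10 - (-10)| = 20
|az - bz| = |-18 - 19| = 37
distance = (17 + 20 + 37) / 2 = 74 / 2 = 37

Answer: 37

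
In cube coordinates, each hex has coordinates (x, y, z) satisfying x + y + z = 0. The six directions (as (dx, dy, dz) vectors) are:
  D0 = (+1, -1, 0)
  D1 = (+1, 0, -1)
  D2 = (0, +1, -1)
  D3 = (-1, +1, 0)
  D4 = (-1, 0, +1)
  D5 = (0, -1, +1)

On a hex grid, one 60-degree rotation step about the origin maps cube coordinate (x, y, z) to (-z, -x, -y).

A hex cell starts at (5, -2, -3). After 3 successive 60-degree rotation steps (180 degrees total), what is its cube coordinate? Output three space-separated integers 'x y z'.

Start: (5, -2, -3)
Step 1: (5, -2, -3) -> (-(-3), -(5), -(-2)) = (3, -5, 2)
Step 2: (3, -5, 2) -> (-(2), -(3), -(-5)) = (-2, -3, 5)
Step 3: (-2, -3, 5) -> (-(5), -(-2), -(-3)) = (-5, 2, 3)

Answer: -5 2 3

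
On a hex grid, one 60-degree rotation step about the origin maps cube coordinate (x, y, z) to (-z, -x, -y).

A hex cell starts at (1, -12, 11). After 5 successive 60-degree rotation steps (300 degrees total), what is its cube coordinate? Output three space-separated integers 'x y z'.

Start: (1, -12, 11)
Step 1: (1, -12, 11) -> (-(11), -(1), -(-12)) = (-11, -1, 12)
Step 2: (-11, -1, 12) -> (-(12), -(-11), -(-1)) = (-12, 11, 1)
Step 3: (-12, 11, 1) -> (-(1), -(-12), -(11)) = (-1, 12, -11)
Step 4: (-1, 12, -11) -> (-(-11), -(-1), -(12)) = (11, 1, -12)
Step 5: (11, 1, -12) -> (-(-12), -(11), -(1)) = (12, -11, -1)

Answer: 12 -11 -1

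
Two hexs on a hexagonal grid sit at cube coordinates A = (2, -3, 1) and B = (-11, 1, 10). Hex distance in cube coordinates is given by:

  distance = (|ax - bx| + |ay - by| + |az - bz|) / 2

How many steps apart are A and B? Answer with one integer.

Answer: 13

Derivation:
|ax - bx| = |2 - (-11)| = 13
|ay - by| = |-3 - 1| = 4
|az - bz| = |1 - 10| = 9
distance = (13 + 4 + 9) / 2 = 26 / 2 = 13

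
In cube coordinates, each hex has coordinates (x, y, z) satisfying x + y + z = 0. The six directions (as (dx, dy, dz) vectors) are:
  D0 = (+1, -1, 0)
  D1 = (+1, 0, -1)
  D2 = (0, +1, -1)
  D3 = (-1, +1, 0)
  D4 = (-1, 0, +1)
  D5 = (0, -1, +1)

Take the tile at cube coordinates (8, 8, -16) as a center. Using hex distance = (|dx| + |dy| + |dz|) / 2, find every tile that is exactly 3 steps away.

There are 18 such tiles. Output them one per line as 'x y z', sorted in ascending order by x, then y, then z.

Answer: 5 8 -13
5 9 -14
5 10 -15
5 11 -16
6 7 -13
6 11 -17
7 6 -13
7 11 -18
8 5 -13
8 11 -19
9 5 -14
9 10 -19
10 5 -15
10 9 -19
11 5 -16
11 6 -17
11 7 -18
11 8 -19

Derivation:
Walk ring at distance 3 from (8, 8, -16):
Start at center + D4*3 = (5, 8, -13)
  hex 0: (5, 8, -13)
  hex 1: (6, 7, -13)
  hex 2: (7, 6, -13)
  hex 3: (8, 5, -13)
  hex 4: (9, 5, -14)
  hex 5: (10, 5, -15)
  hex 6: (11, 5, -16)
  hex 7: (11, 6, -17)
  hex 8: (11, 7, -18)
  hex 9: (11, 8, -19)
  hex 10: (10, 9, -19)
  hex 11: (9, 10, -19)
  hex 12: (8, 11, -19)
  hex 13: (7, 11, -18)
  hex 14: (6, 11, -17)
  hex 15: (5, 11, -16)
  hex 16: (5, 10, -15)
  hex 17: (5, 9, -14)
Sorted: 18 hexes.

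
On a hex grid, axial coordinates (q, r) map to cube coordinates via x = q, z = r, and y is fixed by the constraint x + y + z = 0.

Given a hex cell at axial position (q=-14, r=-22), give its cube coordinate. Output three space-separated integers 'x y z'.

Answer: -14 36 -22

Derivation:
x = q = -14
z = r = -22
y = -x - z = -(-14) - (-22) = 36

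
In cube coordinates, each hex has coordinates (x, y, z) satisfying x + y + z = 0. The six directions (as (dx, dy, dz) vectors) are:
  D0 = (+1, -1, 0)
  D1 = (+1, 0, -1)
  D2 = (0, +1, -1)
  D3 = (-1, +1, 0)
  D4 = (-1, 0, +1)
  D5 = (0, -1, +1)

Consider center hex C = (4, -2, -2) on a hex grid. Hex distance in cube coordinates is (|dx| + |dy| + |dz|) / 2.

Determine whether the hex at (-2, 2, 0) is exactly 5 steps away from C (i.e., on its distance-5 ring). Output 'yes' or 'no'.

Answer: no

Derivation:
|px - cx| = |-2 - 4| = 6
|py - cy| = |2 - (-2)| = 4
|pz - cz| = |0 - (-2)| = 2
distance = (6+4+2)/2 = 12/2 = 6
radius = 5; distance != radius -> no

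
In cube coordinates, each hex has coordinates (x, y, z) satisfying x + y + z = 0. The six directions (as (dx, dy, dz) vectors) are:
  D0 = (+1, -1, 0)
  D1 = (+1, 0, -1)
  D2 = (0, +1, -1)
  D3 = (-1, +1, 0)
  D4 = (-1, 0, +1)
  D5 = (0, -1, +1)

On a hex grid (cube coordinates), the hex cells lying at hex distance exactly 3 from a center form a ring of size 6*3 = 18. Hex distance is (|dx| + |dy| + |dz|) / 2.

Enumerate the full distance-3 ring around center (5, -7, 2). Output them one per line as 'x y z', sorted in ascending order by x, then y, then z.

Walk ring at distance 3 from (5, -7, 2):
Start at center + D4*3 = (2, -7, 5)
  hex 0: (2, -7, 5)
  hex 1: (3, -8, 5)
  hex 2: (4, -9, 5)
  hex 3: (5, -10, 5)
  hex 4: (6, -10, 4)
  hex 5: (7, -10, 3)
  hex 6: (8, -10, 2)
  hex 7: (8, -9, 1)
  hex 8: (8, -8, 0)
  hex 9: (8, -7, -1)
  hex 10: (7, -6, -1)
  hex 11: (6, -5, -1)
  hex 12: (5, -4, -1)
  hex 13: (4, -4, 0)
  hex 14: (3, -4, 1)
  hex 15: (2, -4, 2)
  hex 16: (2, -5, 3)
  hex 17: (2, -6, 4)
Sorted: 18 hexes.

Answer: 2 -7 5
2 -6 4
2 -5 3
2 -4 2
3 -8 5
3 -4 1
4 -9 5
4 -4 0
5 -10 5
5 -4 -1
6 -10 4
6 -5 -1
7 -10 3
7 -6 -1
8 -10 2
8 -9 1
8 -8 0
8 -7 -1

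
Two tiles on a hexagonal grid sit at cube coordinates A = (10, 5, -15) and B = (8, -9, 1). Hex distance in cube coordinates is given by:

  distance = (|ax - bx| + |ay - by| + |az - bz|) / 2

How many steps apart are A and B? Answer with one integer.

Answer: 16

Derivation:
|ax - bx| = |10 - 8| = 2
|ay - by| = |5 - (-9)| = 14
|az - bz| = |-15 - 1| = 16
distance = (2 + 14 + 16) / 2 = 32 / 2 = 16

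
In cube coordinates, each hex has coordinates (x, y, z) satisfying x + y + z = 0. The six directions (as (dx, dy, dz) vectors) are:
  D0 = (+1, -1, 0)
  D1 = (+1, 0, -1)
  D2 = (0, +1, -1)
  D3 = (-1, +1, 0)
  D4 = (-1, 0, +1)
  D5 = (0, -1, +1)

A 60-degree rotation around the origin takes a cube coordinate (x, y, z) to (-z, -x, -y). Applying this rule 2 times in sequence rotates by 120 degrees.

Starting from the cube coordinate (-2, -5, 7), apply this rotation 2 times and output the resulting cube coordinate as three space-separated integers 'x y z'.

Answer: -5 7 -2

Derivation:
Start: (-2, -5, 7)
Step 1: (-2, -5, 7) -> (-(7), -(-2), -(-5)) = (-7, 2, 5)
Step 2: (-7, 2, 5) -> (-(5), -(-7), -(2)) = (-5, 7, -2)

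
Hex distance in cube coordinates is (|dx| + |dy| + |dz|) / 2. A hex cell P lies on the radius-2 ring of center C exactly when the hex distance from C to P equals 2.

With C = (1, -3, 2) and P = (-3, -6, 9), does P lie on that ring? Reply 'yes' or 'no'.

Answer: no

Derivation:
|px - cx| = |-3 - 1| = 4
|py - cy| = |-6 - (-3)| = 3
|pz - cz| = |9 - 2| = 7
distance = (4+3+7)/2 = 14/2 = 7
radius = 2; distance != radius -> no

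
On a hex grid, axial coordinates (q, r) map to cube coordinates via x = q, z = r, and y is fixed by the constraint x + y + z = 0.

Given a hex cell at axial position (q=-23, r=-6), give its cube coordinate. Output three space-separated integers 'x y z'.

Answer: -23 29 -6

Derivation:
x = q = -23
z = r = -6
y = -x - z = -(-23) - (-6) = 29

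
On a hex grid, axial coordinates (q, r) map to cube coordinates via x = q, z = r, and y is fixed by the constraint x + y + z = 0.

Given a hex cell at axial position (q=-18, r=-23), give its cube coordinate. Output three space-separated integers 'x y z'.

Answer: -18 41 -23

Derivation:
x = q = -18
z = r = -23
y = -x - z = -(-18) - (-23) = 41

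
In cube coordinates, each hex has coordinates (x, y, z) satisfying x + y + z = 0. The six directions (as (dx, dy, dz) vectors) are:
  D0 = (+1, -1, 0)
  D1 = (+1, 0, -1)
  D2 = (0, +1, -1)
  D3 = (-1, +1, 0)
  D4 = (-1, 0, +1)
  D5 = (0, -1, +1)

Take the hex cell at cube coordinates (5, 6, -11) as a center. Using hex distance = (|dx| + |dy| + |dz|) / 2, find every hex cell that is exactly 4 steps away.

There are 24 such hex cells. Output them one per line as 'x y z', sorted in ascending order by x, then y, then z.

Walk ring at distance 4 from (5, 6, -11):
Start at center + D4*4 = (1, 6, -7)
  hex 0: (1, 6, -7)
  hex 1: (2, 5, -7)
  hex 2: (3, 4, -7)
  hex 3: (4, 3, -7)
  hex 4: (5, 2, -7)
  hex 5: (6, 2, -8)
  hex 6: (7, 2, -9)
  hex 7: (8, 2, -10)
  hex 8: (9, 2, -11)
  hex 9: (9, 3, -12)
  hex 10: (9, 4, -13)
  hex 11: (9, 5, -14)
  hex 12: (9, 6, -15)
  hex 13: (8, 7, -15)
  hex 14: (7, 8, -15)
  hex 15: (6, 9, -15)
  hex 16: (5, 10, -15)
  hex 17: (4, 10, -14)
  hex 18: (3, 10, -13)
  hex 19: (2, 10, -12)
  hex 20: (1, 10, -11)
  hex 21: (1, 9, -10)
  hex 22: (1, 8, -9)
  hex 23: (1, 7, -8)
Sorted: 24 hexes.

Answer: 1 6 -7
1 7 -8
1 8 -9
1 9 -10
1 10 -11
2 5 -7
2 10 -12
3 4 -7
3 10 -13
4 3 -7
4 10 -14
5 2 -7
5 10 -15
6 2 -8
6 9 -15
7 2 -9
7 8 -15
8 2 -10
8 7 -15
9 2 -11
9 3 -12
9 4 -13
9 5 -14
9 6 -15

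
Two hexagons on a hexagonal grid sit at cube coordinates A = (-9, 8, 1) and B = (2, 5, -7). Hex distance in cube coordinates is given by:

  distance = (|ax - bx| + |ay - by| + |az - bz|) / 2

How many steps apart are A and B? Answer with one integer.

|ax - bx| = |-9 - 2| = 11
|ay - by| = |8 - 5| = 3
|az - bz| = |1 - (-7)| = 8
distance = (11 + 3 + 8) / 2 = 22 / 2 = 11

Answer: 11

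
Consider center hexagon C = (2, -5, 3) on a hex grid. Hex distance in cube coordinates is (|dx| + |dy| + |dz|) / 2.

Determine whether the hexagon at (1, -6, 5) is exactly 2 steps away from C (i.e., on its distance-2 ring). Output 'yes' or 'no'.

|px - cx| = |1 - 2| = 1
|py - cy| = |-6 - (-5)| = 1
|pz - cz| = |5 - 3| = 2
distance = (1+1+2)/2 = 4/2 = 2
radius = 2; distance == radius -> yes

Answer: yes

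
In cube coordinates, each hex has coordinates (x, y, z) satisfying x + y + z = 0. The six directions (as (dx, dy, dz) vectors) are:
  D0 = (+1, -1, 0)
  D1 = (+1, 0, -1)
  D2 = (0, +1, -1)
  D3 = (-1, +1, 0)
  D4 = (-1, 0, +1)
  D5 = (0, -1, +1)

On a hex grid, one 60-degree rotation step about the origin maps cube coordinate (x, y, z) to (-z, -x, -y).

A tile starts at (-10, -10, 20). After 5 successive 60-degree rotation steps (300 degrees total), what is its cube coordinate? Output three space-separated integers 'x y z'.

Start: (-10, -10, 20)
Step 1: (-10, -10, 20) -> (-(20), -(-10), -(-10)) = (-20, 10, 10)
Step 2: (-20, 10, 10) -> (-(10), -(-20), -(10)) = (-10, 20, -10)
Step 3: (-10, 20, -10) -> (-(-10), -(-10), -(20)) = (10, 10, -20)
Step 4: (10, 10, -20) -> (-(-20), -(10), -(10)) = (20, -10, -10)
Step 5: (20, -10, -10) -> (-(-10), -(20), -(-10)) = (10, -20, 10)

Answer: 10 -20 10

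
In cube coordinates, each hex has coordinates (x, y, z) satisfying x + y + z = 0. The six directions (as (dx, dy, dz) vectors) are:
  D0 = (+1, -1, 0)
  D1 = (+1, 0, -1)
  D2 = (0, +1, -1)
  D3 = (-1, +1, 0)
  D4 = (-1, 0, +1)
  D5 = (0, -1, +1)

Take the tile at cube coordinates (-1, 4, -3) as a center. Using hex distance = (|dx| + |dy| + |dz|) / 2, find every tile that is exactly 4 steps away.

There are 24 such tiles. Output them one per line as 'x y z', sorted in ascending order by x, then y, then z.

Answer: -5 4 1
-5 5 0
-5 6 -1
-5 7 -2
-5 8 -3
-4 3 1
-4 8 -4
-3 2 1
-3 8 -5
-2 1 1
-2 8 -6
-1 0 1
-1 8 -7
0 0 0
0 7 -7
1 0 -1
1 6 -7
2 0 -2
2 5 -7
3 0 -3
3 1 -4
3 2 -5
3 3 -6
3 4 -7

Derivation:
Walk ring at distance 4 from (-1, 4, -3):
Start at center + D4*4 = (-5, 4, 1)
  hex 0: (-5, 4, 1)
  hex 1: (-4, 3, 1)
  hex 2: (-3, 2, 1)
  hex 3: (-2, 1, 1)
  hex 4: (-1, 0, 1)
  hex 5: (0, 0, 0)
  hex 6: (1, 0, -1)
  hex 7: (2, 0, -2)
  hex 8: (3, 0, -3)
  hex 9: (3, 1, -4)
  hex 10: (3, 2, -5)
  hex 11: (3, 3, -6)
  hex 12: (3, 4, -7)
  hex 13: (2, 5, -7)
  hex 14: (1, 6, -7)
  hex 15: (0, 7, -7)
  hex 16: (-1, 8, -7)
  hex 17: (-2, 8, -6)
  hex 18: (-3, 8, -5)
  hex 19: (-4, 8, -4)
  hex 20: (-5, 8, -3)
  hex 21: (-5, 7, -2)
  hex 22: (-5, 6, -1)
  hex 23: (-5, 5, 0)
Sorted: 24 hexes.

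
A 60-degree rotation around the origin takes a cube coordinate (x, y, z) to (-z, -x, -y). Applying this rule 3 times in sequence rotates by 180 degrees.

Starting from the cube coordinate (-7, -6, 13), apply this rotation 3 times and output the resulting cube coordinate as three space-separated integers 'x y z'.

Start: (-7, -6, 13)
Step 1: (-7, -6, 13) -> (-(13), -(-7), -(-6)) = (-13, 7, 6)
Step 2: (-13, 7, 6) -> (-(6), -(-13), -(7)) = (-6, 13, -7)
Step 3: (-6, 13, -7) -> (-(-7), -(-6), -(13)) = (7, 6, -13)

Answer: 7 6 -13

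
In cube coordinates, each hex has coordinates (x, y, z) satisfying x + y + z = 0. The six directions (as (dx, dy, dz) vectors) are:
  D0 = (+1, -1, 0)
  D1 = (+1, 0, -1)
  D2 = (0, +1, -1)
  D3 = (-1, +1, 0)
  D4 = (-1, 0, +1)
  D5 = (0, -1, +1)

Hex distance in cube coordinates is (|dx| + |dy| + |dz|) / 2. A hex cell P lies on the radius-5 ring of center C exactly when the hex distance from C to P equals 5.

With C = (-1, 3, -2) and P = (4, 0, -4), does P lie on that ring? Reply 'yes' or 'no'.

Answer: yes

Derivation:
|px - cx| = |4 - (-1)| = 5
|py - cy| = |0 - 3| = 3
|pz - cz| = |-4 - (-2)| = 2
distance = (5+3+2)/2 = 10/2 = 5
radius = 5; distance == radius -> yes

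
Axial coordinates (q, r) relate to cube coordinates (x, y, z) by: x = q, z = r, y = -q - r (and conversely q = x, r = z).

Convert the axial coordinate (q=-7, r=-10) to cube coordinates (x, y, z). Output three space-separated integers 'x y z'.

x = q = -7
z = r = -10
y = -x - z = -(-7) - (-10) = 17

Answer: -7 17 -10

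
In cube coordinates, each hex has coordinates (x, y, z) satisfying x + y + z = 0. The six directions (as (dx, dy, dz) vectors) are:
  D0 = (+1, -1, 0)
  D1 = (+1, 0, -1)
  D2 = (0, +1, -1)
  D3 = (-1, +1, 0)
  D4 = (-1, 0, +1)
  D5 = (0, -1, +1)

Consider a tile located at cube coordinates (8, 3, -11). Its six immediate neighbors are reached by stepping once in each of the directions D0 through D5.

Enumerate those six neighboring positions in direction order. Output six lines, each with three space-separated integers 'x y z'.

Answer: 9 2 -11
9 3 -12
8 4 -12
7 4 -11
7 3 -10
8 2 -10

Derivation:
Center: (8, 3, -11). Add each direction:
  D0: (8, 3, -11) + (1, -1, 0) = (9, 2, -11)
  D1: (8, 3, -11) + (1, 0, -1) = (9, 3, -12)
  D2: (8, 3, -11) + (0, 1, -1) = (8, 4, -12)
  D3: (8, 3, -11) + (-1, 1, 0) = (7, 4, -11)
  D4: (8, 3, -11) + (-1, 0, 1) = (7, 3, -10)
  D5: (8, 3, -11) + (0, -1, 1) = (8, 2, -10)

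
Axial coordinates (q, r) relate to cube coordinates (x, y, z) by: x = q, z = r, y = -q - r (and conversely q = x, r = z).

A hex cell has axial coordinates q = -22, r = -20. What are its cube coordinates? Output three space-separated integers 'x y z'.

x = q = -22
z = r = -20
y = -x - z = -(-22) - (-20) = 42

Answer: -22 42 -20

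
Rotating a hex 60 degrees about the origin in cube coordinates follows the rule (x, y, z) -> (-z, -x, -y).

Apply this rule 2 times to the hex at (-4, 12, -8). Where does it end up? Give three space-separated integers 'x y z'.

Start: (-4, 12, -8)
Step 1: (-4, 12, -8) -> (-(-8), -(-4), -(12)) = (8, 4, -12)
Step 2: (8, 4, -12) -> (-(-12), -(8), -(4)) = (12, -8, -4)

Answer: 12 -8 -4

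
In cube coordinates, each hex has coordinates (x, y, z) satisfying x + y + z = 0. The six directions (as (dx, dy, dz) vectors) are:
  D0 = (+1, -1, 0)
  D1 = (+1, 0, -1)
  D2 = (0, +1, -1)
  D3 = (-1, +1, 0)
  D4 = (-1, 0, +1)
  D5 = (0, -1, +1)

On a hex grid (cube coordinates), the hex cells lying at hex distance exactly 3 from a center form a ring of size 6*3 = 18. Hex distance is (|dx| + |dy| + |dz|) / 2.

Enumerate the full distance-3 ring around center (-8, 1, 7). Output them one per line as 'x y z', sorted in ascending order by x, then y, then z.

Answer: -11 1 10
-11 2 9
-11 3 8
-11 4 7
-10 0 10
-10 4 6
-9 -1 10
-9 4 5
-8 -2 10
-8 4 4
-7 -2 9
-7 3 4
-6 -2 8
-6 2 4
-5 -2 7
-5 -1 6
-5 0 5
-5 1 4

Derivation:
Walk ring at distance 3 from (-8, 1, 7):
Start at center + D4*3 = (-11, 1, 10)
  hex 0: (-11, 1, 10)
  hex 1: (-10, 0, 10)
  hex 2: (-9, -1, 10)
  hex 3: (-8, -2, 10)
  hex 4: (-7, -2, 9)
  hex 5: (-6, -2, 8)
  hex 6: (-5, -2, 7)
  hex 7: (-5, -1, 6)
  hex 8: (-5, 0, 5)
  hex 9: (-5, 1, 4)
  hex 10: (-6, 2, 4)
  hex 11: (-7, 3, 4)
  hex 12: (-8, 4, 4)
  hex 13: (-9, 4, 5)
  hex 14: (-10, 4, 6)
  hex 15: (-11, 4, 7)
  hex 16: (-11, 3, 8)
  hex 17: (-11, 2, 9)
Sorted: 18 hexes.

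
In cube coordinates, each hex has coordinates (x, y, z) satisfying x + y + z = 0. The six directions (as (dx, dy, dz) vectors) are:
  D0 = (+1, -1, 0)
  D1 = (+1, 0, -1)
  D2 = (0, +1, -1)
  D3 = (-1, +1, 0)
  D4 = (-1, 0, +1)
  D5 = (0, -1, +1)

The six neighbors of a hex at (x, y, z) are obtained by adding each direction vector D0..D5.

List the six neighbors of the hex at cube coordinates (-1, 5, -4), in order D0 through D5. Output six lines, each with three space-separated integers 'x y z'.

Answer: 0 4 -4
0 5 -5
-1 6 -5
-2 6 -4
-2 5 -3
-1 4 -3

Derivation:
Center: (-1, 5, -4). Add each direction:
  D0: (-1, 5, -4) + (1, -1, 0) = (0, 4, -4)
  D1: (-1, 5, -4) + (1, 0, -1) = (0, 5, -5)
  D2: (-1, 5, -4) + (0, 1, -1) = (-1, 6, -5)
  D3: (-1, 5, -4) + (-1, 1, 0) = (-2, 6, -4)
  D4: (-1, 5, -4) + (-1, 0, 1) = (-2, 5, -3)
  D5: (-1, 5, -4) + (0, -1, 1) = (-1, 4, -3)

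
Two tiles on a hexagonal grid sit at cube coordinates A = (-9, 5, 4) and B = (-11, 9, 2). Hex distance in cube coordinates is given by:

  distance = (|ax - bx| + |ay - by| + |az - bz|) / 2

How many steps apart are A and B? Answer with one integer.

Answer: 4

Derivation:
|ax - bx| = |-9 - (-11)| = 2
|ay - by| = |5 - 9| = 4
|az - bz| = |4 - 2| = 2
distance = (2 + 4 + 2) / 2 = 8 / 2 = 4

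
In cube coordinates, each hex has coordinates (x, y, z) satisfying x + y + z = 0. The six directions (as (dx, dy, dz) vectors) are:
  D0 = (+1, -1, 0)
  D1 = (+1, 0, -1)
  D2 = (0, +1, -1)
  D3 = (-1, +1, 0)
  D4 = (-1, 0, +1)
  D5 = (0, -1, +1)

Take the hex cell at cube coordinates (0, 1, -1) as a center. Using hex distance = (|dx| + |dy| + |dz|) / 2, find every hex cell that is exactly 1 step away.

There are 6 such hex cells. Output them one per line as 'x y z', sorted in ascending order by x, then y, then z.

Walk ring at distance 1 from (0, 1, -1):
Start at center + D4*1 = (-1, 1, 0)
  hex 0: (-1, 1, 0)
  hex 1: (0, 0, 0)
  hex 2: (1, 0, -1)
  hex 3: (1, 1, -2)
  hex 4: (0, 2, -2)
  hex 5: (-1, 2, -1)
Sorted: 6 hexes.

Answer: -1 1 0
-1 2 -1
0 0 0
0 2 -2
1 0 -1
1 1 -2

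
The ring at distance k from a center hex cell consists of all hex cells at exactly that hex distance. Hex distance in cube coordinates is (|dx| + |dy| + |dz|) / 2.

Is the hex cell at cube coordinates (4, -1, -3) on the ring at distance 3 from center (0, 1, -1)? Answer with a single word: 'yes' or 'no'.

Answer: no

Derivation:
|px - cx| = |4 - 0| = 4
|py - cy| = |-1 - 1| = 2
|pz - cz| = |-3 - (-1)| = 2
distance = (4+2+2)/2 = 8/2 = 4
radius = 3; distance != radius -> no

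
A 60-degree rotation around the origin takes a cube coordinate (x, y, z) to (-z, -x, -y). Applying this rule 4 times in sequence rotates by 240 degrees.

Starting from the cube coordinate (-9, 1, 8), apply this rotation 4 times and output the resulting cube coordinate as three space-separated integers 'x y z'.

Start: (-9, 1, 8)
Step 1: (-9, 1, 8) -> (-(8), -(-9), -(1)) = (-8, 9, -1)
Step 2: (-8, 9, -1) -> (-(-1), -(-8), -(9)) = (1, 8, -9)
Step 3: (1, 8, -9) -> (-(-9), -(1), -(8)) = (9, -1, -8)
Step 4: (9, -1, -8) -> (-(-8), -(9), -(-1)) = (8, -9, 1)

Answer: 8 -9 1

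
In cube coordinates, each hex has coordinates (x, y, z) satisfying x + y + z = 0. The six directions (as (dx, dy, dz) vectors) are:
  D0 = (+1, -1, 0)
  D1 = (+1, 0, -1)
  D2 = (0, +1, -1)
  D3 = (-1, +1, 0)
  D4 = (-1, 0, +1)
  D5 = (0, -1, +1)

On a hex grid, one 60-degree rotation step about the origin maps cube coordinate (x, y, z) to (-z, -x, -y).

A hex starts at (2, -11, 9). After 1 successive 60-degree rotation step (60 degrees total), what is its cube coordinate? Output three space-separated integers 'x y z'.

Start: (2, -11, 9)
Step 1: (2, -11, 9) -> (-(9), -(2), -(-11)) = (-9, -2, 11)

Answer: -9 -2 11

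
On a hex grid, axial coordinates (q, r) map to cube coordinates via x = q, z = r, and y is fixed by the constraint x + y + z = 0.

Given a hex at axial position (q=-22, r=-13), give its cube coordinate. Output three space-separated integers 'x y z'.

x = q = -22
z = r = -13
y = -x - z = -(-22) - (-13) = 35

Answer: -22 35 -13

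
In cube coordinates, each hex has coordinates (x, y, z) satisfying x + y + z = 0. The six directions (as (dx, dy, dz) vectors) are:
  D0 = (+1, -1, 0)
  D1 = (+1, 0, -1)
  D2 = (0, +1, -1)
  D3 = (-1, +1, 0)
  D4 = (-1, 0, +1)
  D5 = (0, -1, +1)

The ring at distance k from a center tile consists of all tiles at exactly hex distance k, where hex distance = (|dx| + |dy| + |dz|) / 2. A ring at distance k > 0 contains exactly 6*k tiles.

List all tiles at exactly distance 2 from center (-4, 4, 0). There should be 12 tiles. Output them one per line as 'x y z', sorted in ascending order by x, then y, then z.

Answer: -6 4 2
-6 5 1
-6 6 0
-5 3 2
-5 6 -1
-4 2 2
-4 6 -2
-3 2 1
-3 5 -2
-2 2 0
-2 3 -1
-2 4 -2

Derivation:
Walk ring at distance 2 from (-4, 4, 0):
Start at center + D4*2 = (-6, 4, 2)
  hex 0: (-6, 4, 2)
  hex 1: (-5, 3, 2)
  hex 2: (-4, 2, 2)
  hex 3: (-3, 2, 1)
  hex 4: (-2, 2, 0)
  hex 5: (-2, 3, -1)
  hex 6: (-2, 4, -2)
  hex 7: (-3, 5, -2)
  hex 8: (-4, 6, -2)
  hex 9: (-5, 6, -1)
  hex 10: (-6, 6, 0)
  hex 11: (-6, 5, 1)
Sorted: 12 hexes.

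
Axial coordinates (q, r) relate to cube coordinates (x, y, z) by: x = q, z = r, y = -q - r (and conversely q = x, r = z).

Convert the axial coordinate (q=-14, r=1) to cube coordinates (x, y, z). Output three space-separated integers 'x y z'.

Answer: -14 13 1

Derivation:
x = q = -14
z = r = 1
y = -x - z = -(-14) - (1) = 13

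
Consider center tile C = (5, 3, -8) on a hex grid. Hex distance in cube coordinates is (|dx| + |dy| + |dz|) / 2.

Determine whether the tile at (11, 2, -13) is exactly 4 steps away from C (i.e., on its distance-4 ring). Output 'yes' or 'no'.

|px - cx| = |11 - 5| = 6
|py - cy| = |2 - 3| = 1
|pz - cz| = |-13 - (-8)| = 5
distance = (6+1+5)/2 = 12/2 = 6
radius = 4; distance != radius -> no

Answer: no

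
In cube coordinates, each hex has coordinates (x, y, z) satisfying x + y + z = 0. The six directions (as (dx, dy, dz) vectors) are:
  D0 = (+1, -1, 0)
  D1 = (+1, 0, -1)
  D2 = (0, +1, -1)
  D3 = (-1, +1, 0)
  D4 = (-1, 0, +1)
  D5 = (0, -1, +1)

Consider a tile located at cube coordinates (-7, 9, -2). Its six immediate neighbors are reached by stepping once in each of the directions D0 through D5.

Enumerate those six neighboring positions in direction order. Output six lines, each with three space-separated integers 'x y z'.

Center: (-7, 9, -2). Add each direction:
  D0: (-7, 9, -2) + (1, -1, 0) = (-6, 8, -2)
  D1: (-7, 9, -2) + (1, 0, -1) = (-6, 9, -3)
  D2: (-7, 9, -2) + (0, 1, -1) = (-7, 10, -3)
  D3: (-7, 9, -2) + (-1, 1, 0) = (-8, 10, -2)
  D4: (-7, 9, -2) + (-1, 0, 1) = (-8, 9, -1)
  D5: (-7, 9, -2) + (0, -1, 1) = (-7, 8, -1)

Answer: -6 8 -2
-6 9 -3
-7 10 -3
-8 10 -2
-8 9 -1
-7 8 -1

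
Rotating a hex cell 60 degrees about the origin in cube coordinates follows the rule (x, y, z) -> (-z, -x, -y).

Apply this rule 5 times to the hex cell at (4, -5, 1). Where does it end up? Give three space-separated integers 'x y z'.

Answer: 5 -1 -4

Derivation:
Start: (4, -5, 1)
Step 1: (4, -5, 1) -> (-(1), -(4), -(-5)) = (-1, -4, 5)
Step 2: (-1, -4, 5) -> (-(5), -(-1), -(-4)) = (-5, 1, 4)
Step 3: (-5, 1, 4) -> (-(4), -(-5), -(1)) = (-4, 5, -1)
Step 4: (-4, 5, -1) -> (-(-1), -(-4), -(5)) = (1, 4, -5)
Step 5: (1, 4, -5) -> (-(-5), -(1), -(4)) = (5, -1, -4)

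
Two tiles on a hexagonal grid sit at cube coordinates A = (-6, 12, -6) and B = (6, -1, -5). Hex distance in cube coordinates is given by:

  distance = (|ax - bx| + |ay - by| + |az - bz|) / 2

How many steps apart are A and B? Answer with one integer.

Answer: 13

Derivation:
|ax - bx| = |-6 - 6| = 12
|ay - by| = |12 - (-1)| = 13
|az - bz| = |-6 - (-5)| = 1
distance = (12 + 13 + 1) / 2 = 26 / 2 = 13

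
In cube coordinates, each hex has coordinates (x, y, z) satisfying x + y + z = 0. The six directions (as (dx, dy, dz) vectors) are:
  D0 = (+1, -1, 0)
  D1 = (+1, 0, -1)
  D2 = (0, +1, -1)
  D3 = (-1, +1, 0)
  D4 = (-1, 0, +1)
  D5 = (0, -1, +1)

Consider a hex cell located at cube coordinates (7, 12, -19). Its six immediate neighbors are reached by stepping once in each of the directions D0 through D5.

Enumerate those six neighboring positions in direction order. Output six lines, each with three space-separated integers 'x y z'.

Answer: 8 11 -19
8 12 -20
7 13 -20
6 13 -19
6 12 -18
7 11 -18

Derivation:
Center: (7, 12, -19). Add each direction:
  D0: (7, 12, -19) + (1, -1, 0) = (8, 11, -19)
  D1: (7, 12, -19) + (1, 0, -1) = (8, 12, -20)
  D2: (7, 12, -19) + (0, 1, -1) = (7, 13, -20)
  D3: (7, 12, -19) + (-1, 1, 0) = (6, 13, -19)
  D4: (7, 12, -19) + (-1, 0, 1) = (6, 12, -18)
  D5: (7, 12, -19) + (0, -1, 1) = (7, 11, -18)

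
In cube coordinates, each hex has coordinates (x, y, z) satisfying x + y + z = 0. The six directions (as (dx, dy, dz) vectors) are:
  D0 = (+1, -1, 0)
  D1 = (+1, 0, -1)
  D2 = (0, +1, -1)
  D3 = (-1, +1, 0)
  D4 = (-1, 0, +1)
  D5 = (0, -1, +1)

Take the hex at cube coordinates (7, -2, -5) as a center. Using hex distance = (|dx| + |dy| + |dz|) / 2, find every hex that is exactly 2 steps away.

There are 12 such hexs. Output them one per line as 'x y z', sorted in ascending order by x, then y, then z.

Answer: 5 -2 -3
5 -1 -4
5 0 -5
6 -3 -3
6 0 -6
7 -4 -3
7 0 -7
8 -4 -4
8 -1 -7
9 -4 -5
9 -3 -6
9 -2 -7

Derivation:
Walk ring at distance 2 from (7, -2, -5):
Start at center + D4*2 = (5, -2, -3)
  hex 0: (5, -2, -3)
  hex 1: (6, -3, -3)
  hex 2: (7, -4, -3)
  hex 3: (8, -4, -4)
  hex 4: (9, -4, -5)
  hex 5: (9, -3, -6)
  hex 6: (9, -2, -7)
  hex 7: (8, -1, -7)
  hex 8: (7, 0, -7)
  hex 9: (6, 0, -6)
  hex 10: (5, 0, -5)
  hex 11: (5, -1, -4)
Sorted: 12 hexes.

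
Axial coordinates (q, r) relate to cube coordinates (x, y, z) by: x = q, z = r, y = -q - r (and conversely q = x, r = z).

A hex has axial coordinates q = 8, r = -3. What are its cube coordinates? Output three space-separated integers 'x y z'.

x = q = 8
z = r = -3
y = -x - z = -(8) - (-3) = -5

Answer: 8 -5 -3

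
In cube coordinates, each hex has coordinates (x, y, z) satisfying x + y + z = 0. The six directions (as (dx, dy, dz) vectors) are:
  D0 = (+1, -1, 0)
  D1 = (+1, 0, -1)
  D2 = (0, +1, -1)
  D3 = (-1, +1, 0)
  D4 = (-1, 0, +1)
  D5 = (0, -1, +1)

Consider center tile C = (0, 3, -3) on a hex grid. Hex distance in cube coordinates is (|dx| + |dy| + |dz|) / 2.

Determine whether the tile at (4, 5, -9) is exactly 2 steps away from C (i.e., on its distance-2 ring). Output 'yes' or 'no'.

Answer: no

Derivation:
|px - cx| = |4 - 0| = 4
|py - cy| = |5 - 3| = 2
|pz - cz| = |-9 - (-3)| = 6
distance = (4+2+6)/2 = 12/2 = 6
radius = 2; distance != radius -> no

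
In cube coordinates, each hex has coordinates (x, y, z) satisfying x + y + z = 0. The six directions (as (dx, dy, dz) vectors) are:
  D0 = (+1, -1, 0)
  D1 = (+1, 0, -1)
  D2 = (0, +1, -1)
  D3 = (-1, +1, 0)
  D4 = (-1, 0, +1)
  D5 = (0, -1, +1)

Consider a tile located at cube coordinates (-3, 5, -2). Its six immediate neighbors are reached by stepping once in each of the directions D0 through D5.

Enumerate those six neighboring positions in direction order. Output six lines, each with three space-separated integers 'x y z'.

Answer: -2 4 -2
-2 5 -3
-3 6 -3
-4 6 -2
-4 5 -1
-3 4 -1

Derivation:
Center: (-3, 5, -2). Add each direction:
  D0: (-3, 5, -2) + (1, -1, 0) = (-2, 4, -2)
  D1: (-3, 5, -2) + (1, 0, -1) = (-2, 5, -3)
  D2: (-3, 5, -2) + (0, 1, -1) = (-3, 6, -3)
  D3: (-3, 5, -2) + (-1, 1, 0) = (-4, 6, -2)
  D4: (-3, 5, -2) + (-1, 0, 1) = (-4, 5, -1)
  D5: (-3, 5, -2) + (0, -1, 1) = (-3, 4, -1)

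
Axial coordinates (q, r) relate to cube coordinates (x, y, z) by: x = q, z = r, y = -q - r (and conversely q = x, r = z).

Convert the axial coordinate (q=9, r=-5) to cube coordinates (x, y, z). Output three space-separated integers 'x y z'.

x = q = 9
z = r = -5
y = -x - z = -(9) - (-5) = -4

Answer: 9 -4 -5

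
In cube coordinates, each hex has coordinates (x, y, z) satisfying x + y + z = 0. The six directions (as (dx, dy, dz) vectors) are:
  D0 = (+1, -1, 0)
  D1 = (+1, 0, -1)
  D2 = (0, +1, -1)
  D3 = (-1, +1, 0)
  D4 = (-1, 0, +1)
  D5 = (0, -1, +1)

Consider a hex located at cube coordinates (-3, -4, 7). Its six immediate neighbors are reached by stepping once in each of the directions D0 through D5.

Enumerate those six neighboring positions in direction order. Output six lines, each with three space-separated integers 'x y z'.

Center: (-3, -4, 7). Add each direction:
  D0: (-3, -4, 7) + (1, -1, 0) = (-2, -5, 7)
  D1: (-3, -4, 7) + (1, 0, -1) = (-2, -4, 6)
  D2: (-3, -4, 7) + (0, 1, -1) = (-3, -3, 6)
  D3: (-3, -4, 7) + (-1, 1, 0) = (-4, -3, 7)
  D4: (-3, -4, 7) + (-1, 0, 1) = (-4, -4, 8)
  D5: (-3, -4, 7) + (0, -1, 1) = (-3, -5, 8)

Answer: -2 -5 7
-2 -4 6
-3 -3 6
-4 -3 7
-4 -4 8
-3 -5 8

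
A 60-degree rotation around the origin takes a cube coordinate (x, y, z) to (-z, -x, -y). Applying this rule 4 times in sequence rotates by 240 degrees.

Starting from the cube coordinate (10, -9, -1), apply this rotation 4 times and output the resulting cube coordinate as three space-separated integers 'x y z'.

Answer: -1 10 -9

Derivation:
Start: (10, -9, -1)
Step 1: (10, -9, -1) -> (-(-1), -(10), -(-9)) = (1, -10, 9)
Step 2: (1, -10, 9) -> (-(9), -(1), -(-10)) = (-9, -1, 10)
Step 3: (-9, -1, 10) -> (-(10), -(-9), -(-1)) = (-10, 9, 1)
Step 4: (-10, 9, 1) -> (-(1), -(-10), -(9)) = (-1, 10, -9)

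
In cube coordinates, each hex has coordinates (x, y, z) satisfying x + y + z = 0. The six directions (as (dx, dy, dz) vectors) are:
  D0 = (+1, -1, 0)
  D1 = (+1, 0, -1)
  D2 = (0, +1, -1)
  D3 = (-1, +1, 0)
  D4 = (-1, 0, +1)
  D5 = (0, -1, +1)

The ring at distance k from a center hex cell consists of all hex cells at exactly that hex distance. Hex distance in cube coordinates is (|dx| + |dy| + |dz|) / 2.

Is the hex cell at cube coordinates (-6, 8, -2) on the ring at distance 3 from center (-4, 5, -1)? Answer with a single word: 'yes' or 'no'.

Answer: yes

Derivation:
|px - cx| = |-6 - (-4)| = 2
|py - cy| = |8 - 5| = 3
|pz - cz| = |-2 - (-1)| = 1
distance = (2+3+1)/2 = 6/2 = 3
radius = 3; distance == radius -> yes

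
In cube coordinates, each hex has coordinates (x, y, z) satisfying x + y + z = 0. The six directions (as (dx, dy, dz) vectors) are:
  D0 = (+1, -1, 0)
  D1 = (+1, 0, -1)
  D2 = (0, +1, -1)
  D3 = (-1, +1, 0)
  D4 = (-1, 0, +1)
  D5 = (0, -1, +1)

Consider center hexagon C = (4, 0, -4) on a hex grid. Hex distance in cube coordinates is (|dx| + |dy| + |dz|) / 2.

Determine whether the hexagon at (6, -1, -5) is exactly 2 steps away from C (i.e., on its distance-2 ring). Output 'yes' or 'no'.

Answer: yes

Derivation:
|px - cx| = |6 - 4| = 2
|py - cy| = |-1 - 0| = 1
|pz - cz| = |-5 - (-4)| = 1
distance = (2+1+1)/2 = 4/2 = 2
radius = 2; distance == radius -> yes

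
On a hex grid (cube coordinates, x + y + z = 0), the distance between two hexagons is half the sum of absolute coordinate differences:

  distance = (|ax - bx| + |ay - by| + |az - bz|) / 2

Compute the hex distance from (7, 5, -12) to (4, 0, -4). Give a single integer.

Answer: 8

Derivation:
|ax - bx| = |7 - 4| = 3
|ay - by| = |5 - 0| = 5
|az - bz| = |-12 - (-4)| = 8
distance = (3 + 5 + 8) / 2 = 16 / 2 = 8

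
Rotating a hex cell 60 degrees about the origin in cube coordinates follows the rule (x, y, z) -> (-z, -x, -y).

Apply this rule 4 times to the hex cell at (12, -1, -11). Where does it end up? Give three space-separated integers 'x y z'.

Start: (12, -1, -11)
Step 1: (12, -1, -11) -> (-(-11), -(12), -(-1)) = (11, -12, 1)
Step 2: (11, -12, 1) -> (-(1), -(11), -(-12)) = (-1, -11, 12)
Step 3: (-1, -11, 12) -> (-(12), -(-1), -(-11)) = (-12, 1, 11)
Step 4: (-12, 1, 11) -> (-(11), -(-12), -(1)) = (-11, 12, -1)

Answer: -11 12 -1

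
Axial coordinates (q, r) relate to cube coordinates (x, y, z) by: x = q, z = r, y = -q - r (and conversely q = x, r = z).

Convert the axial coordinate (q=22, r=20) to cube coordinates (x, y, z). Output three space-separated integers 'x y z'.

Answer: 22 -42 20

Derivation:
x = q = 22
z = r = 20
y = -x - z = -(22) - (20) = -42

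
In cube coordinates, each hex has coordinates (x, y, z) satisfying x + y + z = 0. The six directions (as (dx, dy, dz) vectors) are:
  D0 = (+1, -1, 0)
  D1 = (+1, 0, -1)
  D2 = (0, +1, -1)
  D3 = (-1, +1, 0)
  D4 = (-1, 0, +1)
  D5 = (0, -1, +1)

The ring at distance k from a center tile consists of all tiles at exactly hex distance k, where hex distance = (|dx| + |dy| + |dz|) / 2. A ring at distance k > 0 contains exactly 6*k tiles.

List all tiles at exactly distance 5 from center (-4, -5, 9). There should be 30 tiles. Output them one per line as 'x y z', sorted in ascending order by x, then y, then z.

Answer: -9 -5 14
-9 -4 13
-9 -3 12
-9 -2 11
-9 -1 10
-9 0 9
-8 -6 14
-8 0 8
-7 -7 14
-7 0 7
-6 -8 14
-6 0 6
-5 -9 14
-5 0 5
-4 -10 14
-4 0 4
-3 -10 13
-3 -1 4
-2 -10 12
-2 -2 4
-1 -10 11
-1 -3 4
0 -10 10
0 -4 4
1 -10 9
1 -9 8
1 -8 7
1 -7 6
1 -6 5
1 -5 4

Derivation:
Walk ring at distance 5 from (-4, -5, 9):
Start at center + D4*5 = (-9, -5, 14)
  hex 0: (-9, -5, 14)
  hex 1: (-8, -6, 14)
  hex 2: (-7, -7, 14)
  hex 3: (-6, -8, 14)
  hex 4: (-5, -9, 14)
  hex 5: (-4, -10, 14)
  hex 6: (-3, -10, 13)
  hex 7: (-2, -10, 12)
  hex 8: (-1, -10, 11)
  hex 9: (0, -10, 10)
  hex 10: (1, -10, 9)
  hex 11: (1, -9, 8)
  hex 12: (1, -8, 7)
  hex 13: (1, -7, 6)
  hex 14: (1, -6, 5)
  hex 15: (1, -5, 4)
  hex 16: (0, -4, 4)
  hex 17: (-1, -3, 4)
  hex 18: (-2, -2, 4)
  hex 19: (-3, -1, 4)
  hex 20: (-4, 0, 4)
  hex 21: (-5, 0, 5)
  hex 22: (-6, 0, 6)
  hex 23: (-7, 0, 7)
  hex 24: (-8, 0, 8)
  hex 25: (-9, 0, 9)
  hex 26: (-9, -1, 10)
  hex 27: (-9, -2, 11)
  hex 28: (-9, -3, 12)
  hex 29: (-9, -4, 13)
Sorted: 30 hexes.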